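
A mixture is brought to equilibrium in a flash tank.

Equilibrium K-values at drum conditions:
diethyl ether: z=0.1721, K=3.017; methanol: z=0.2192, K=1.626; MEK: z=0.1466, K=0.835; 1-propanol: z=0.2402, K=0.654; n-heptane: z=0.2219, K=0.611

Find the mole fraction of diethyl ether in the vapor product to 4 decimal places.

Material balance + equilibrium reduce to Σ zᵢ(Kᵢ−1)/(1+V/F(Kᵢ−1)) = 0.
Feasibility: ΣzᵢKᵢ = 1.2907, Σzᵢ/Kᵢ = 1.0979 — both > 1, two phases present.
Iterate (Newton) starting at V/F = 0.61:
  V/F = 0.6100: g = 0.00952, g' = -0.2946 → V/F = 0.6423
  V/F = 0.6423: g = 0.00010, g' = -0.2888 → V/F = 0.6427
Converged at V/F = 0.6427.
Compositions from xᵢ = zᵢ/(1+V/F(Kᵢ−1)), yᵢ = Kᵢxᵢ:
  diethyl ether: x = 0.0749, y = 0.2261
  methanol: x = 0.1563, y = 0.2542
  MEK: x = 0.1640, y = 0.1369
  1-propanol: x = 0.3089, y = 0.2020
  n-heptane: x = 0.2959, y = 0.1808

y_diethyl ether = 0.2261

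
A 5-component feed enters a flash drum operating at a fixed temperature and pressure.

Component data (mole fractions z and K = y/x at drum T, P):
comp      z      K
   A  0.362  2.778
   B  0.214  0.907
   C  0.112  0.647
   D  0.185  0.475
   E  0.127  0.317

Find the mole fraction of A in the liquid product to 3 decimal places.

Rachford–Rice: g(ψ) = Σ zᵢ(Kᵢ−1)/(1+ψ(Kᵢ−1)) = 0.
Feasibility: ΣzᵢKᵢ = 1.400, Σzᵢ/Kᵢ = 1.329 — both > 1, two phases present.
Newton–Raphson from ψ = 0.53:
  ψ = 0.530: g = -0.0087, g' = -0.570 → ψ = 0.515
Converged at ψ = 0.515.
Compositions from xᵢ = zᵢ/(1+ψ(Kᵢ−1)), yᵢ = Kᵢxᵢ:
  A: x = 0.189, y = 0.525
  B: x = 0.225, y = 0.204
  C: x = 0.137, y = 0.089
  D: x = 0.254, y = 0.120
  E: x = 0.196, y = 0.062

x_A = 0.189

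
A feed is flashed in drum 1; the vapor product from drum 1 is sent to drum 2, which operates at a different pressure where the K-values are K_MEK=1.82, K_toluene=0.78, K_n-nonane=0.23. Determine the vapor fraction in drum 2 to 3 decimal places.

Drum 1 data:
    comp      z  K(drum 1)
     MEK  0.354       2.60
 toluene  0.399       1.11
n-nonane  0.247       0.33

Drum 1:
Let ψ₁ = V/F and solve Σ zᵢ(Kᵢ−1)/(1+ψ₁(Kᵢ−1)) = 0.
Feasibility: ΣzᵢKᵢ = 1.445, Σzᵢ/Kᵢ = 1.244 — both > 1, two phases present.
Iterate (Newton) starting at ψ₁ = 0.5:
  ψ₁ = 0.500: g = 0.1074, g' = -0.535 → ψ₁ = 0.701
  ψ₁ = 0.701: g = -0.0042, g' = -0.600 → ψ₁ = 0.694
Converged at ψ₁ = 0.694.
Drum-1 compositions:
  MEK: x = 0.168, y = 0.436
  toluene: x = 0.371, y = 0.411
  n-nonane: x = 0.462, y = 0.152
Drum-2 feed = drum-1 vapor: z₂ = (0.4362, 0.4115, 0.1523).
Drum 2:
Rachford–Rice: g(ψ₂) = Σ zᵢ(Kᵢ−1)/(1+ψ₂(Kᵢ−1)) = 0.
g(0) = ΣzᵢKᵢ − 1 = 0.150 and g(1) = 1 − Σzᵢ/Kᵢ = -0.429, so a root lies in (0, 1).
Newton iteration, ψ₂⁰ = 0.5:
  ψ₂ = 0.500: g = -0.0387, g' = -0.411 → ψ₂ = 0.406
  ψ₂ = 0.406: g = -0.0016, g' = -0.380 → ψ₂ = 0.402
Converged at ψ₂ = 0.402.
  MEK: x = 0.328, y = 0.597
  toluene: x = 0.451, y = 0.352
  n-nonane: x = 0.220, y = 0.051

V/F (drum 2) = 0.402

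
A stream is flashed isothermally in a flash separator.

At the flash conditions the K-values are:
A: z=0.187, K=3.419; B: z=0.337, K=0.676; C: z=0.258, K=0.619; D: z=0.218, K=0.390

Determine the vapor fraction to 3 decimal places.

ψ = 0.109

Material balance + equilibrium reduce to Σ zᵢ(Kᵢ−1)/(1+ψ(Kᵢ−1)) = 0.
Check two-phase: ΣzᵢKᵢ = 1.112 > 1 and Σzᵢ/Kᵢ = 1.529 > 1, so g(0) = 0.112 > 0 and g(1) = -0.529 < 0.
Iterate (Newton) starting at ψ = 0.62:
  ψ = 0.620: g = -0.2982, g' = -0.505 → ψ = 0.029
  ψ = 0.029: g = 0.0779, g' = -1.115 → ψ = 0.099
  ψ = 0.099: g = 0.0087, g' = -0.883 → ψ = 0.109
Converged at ψ = 0.109.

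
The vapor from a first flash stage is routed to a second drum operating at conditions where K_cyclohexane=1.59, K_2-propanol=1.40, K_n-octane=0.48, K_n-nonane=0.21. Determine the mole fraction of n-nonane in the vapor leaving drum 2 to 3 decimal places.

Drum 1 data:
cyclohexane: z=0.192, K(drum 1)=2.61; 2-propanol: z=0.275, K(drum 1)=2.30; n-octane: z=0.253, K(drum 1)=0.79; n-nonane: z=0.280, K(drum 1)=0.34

y_n-nonane (drum 2) = 0.038

Drum 1:
Rachford–Rice: g(ψ₁) = Σ zᵢ(Kᵢ−1)/(1+ψ₁(Kᵢ−1)) = 0.
Feasibility: ΣzᵢKᵢ = 1.429, Σzᵢ/Kᵢ = 1.337 — both > 1, two phases present.
Newton iteration, ψ₁⁰ = 0.5:
  ψ₁ = 0.500: g = 0.0527, g' = -0.609 → ψ₁ = 0.587
  ψ₁ = 0.587: g = -0.0003, g' = -0.620 → ψ₁ = 0.586
Converged at ψ₁ = 0.586.
Drum-1 compositions:
  cyclohexane: x = 0.099, y = 0.258
  2-propanol: x = 0.156, y = 0.359
  n-octane: x = 0.289, y = 0.228
  n-nonane: x = 0.457, y = 0.155
Drum-2 feed = drum-1 vapor: z₂ = (0.2578, 0.3590, 0.2279, 0.1553).
Drum 2:
Let ψ₂ = V/F and solve Σ zᵢ(Kᵢ−1)/(1+ψ₂(Kᵢ−1)) = 0.
g(0) = ΣzᵢKᵢ − 1 = 0.055 and g(1) = 1 − Σzᵢ/Kᵢ = -0.633, so a root lies in (0, 1).
Newton iteration, ψ₂⁰ = 0.5:
  ψ₂ = 0.500: g = -0.1258, g' = -0.471 → ψ₂ = 0.233
  ψ₂ = 0.233: g = -0.0200, g' = -0.343 → ψ₂ = 0.174
  ψ₂ = 0.174: g = -0.0004, g' = -0.329 → ψ₂ = 0.173
Converged at ψ₂ = 0.173.
  cyclohexane: x = 0.234, y = 0.372
  2-propanol: x = 0.336, y = 0.470
  n-octane: x = 0.250, y = 0.120
  n-nonane: x = 0.180, y = 0.038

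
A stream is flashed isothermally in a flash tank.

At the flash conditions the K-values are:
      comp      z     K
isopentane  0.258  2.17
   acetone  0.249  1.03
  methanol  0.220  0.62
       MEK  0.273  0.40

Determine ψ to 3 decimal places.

ψ = 0.139

Let ψ = V/F and solve Σ zᵢ(Kᵢ−1)/(1+ψ(Kᵢ−1)) = 0.
g(0) = ΣzᵢKᵢ − 1 = 0.062 and g(1) = 1 − Σzᵢ/Kᵢ = -0.398, so a root lies in (0, 1).
Newton–Raphson from ψ = 0.5:
  ψ = 0.500: g = -0.1394, g' = -0.390 → ψ = 0.142
  ψ = 0.142: g = -0.0013, g' = -0.413 → ψ = 0.139
Converged at ψ = 0.139.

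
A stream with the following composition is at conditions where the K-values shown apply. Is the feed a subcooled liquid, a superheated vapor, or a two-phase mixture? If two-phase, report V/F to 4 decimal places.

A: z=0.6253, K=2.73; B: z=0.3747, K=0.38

two-phase, V/F = 0.7920

ΣzᵢKᵢ = 1.8495; Σzᵢ/Kᵢ = 1.2151.
Both exceed 1, so a two-phase solution exists.
Material balance + equilibrium reduce to Σ zᵢ(Kᵢ−1)/(1+ψ(Kᵢ−1)) = 0.
Binary case is linear: z₁(K₁−1)(1+ψ(K₂−1)) + z₂(K₂−1)(1+ψ(K₁−1)) = 0
⇒ ψ = [z₁(K₁−1)+z₂(K₂−1)] / [−(K₁−1)(K₂−1)] = 0.84945/1.07260 = 0.7920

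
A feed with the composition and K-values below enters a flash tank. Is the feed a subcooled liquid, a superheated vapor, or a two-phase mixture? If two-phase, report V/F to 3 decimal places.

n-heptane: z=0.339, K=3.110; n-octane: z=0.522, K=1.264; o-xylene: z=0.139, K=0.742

ΣzᵢKᵢ = 1.817; Σzᵢ/Kᵢ = 0.709.
Since Σzᵢ/Kᵢ < 1 the mixture is above its dew point — single vapor phase.

superheated vapor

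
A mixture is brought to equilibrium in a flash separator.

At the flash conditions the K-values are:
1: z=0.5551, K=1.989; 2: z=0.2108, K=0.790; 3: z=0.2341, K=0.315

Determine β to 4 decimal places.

β = 0.6391

Iterate (Newton) starting at β = 0.69:
  β = 0.6900: g = -0.02954, g' = -0.5995 → β = 0.6407
  β = 0.6407: g = -0.00090, g' = -0.5647 → β = 0.6391
Converged at β = 0.6391.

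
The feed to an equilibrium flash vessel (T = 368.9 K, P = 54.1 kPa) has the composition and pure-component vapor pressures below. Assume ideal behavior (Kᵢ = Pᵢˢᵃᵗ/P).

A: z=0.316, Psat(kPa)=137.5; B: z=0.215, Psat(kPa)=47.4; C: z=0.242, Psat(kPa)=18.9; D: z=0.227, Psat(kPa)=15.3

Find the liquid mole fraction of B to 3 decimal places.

x_B = 0.219

Raoult's law: Kᵢ = Pᵢˢᵃᵗ/P = Pᵢˢᵃᵗ/54.1.
  K_A = 137.5/54.1 = 2.54159, K_B = 47.4/54.1 = 0.87616, K_C = 18.9/54.1 = 0.34935, K_D = 15.3/54.1 = 0.28281
Material balance + equilibrium reduce to Σ zᵢ(Kᵢ−1)/(1+V/F(Kᵢ−1)) = 0.
Check two-phase: ΣzᵢKᵢ = 1.140 > 1 and Σzᵢ/Kᵢ = 1.865 > 1, so g(0) = 0.140 > 0 and g(1) = -0.865 < 0.
Iterate (Newton) starting at V/F = 0.5:
  V/F = 0.500: g = -0.2405, g' = -0.752 → V/F = 0.180
  V/F = 0.180: g = -0.0114, g' = -0.749 → V/F = 0.165
Converged at V/F = 0.165.
Compositions from xᵢ = zᵢ/(1+V/F(Kᵢ−1)), yᵢ = Kᵢxᵢ:
  A: x = 0.252, y = 0.640
  B: x = 0.219, y = 0.192
  C: x = 0.271, y = 0.095
  D: x = 0.258, y = 0.073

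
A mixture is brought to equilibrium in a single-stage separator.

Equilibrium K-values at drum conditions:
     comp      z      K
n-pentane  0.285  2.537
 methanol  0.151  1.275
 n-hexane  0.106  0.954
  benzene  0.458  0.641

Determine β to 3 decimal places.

Material balance + equilibrium reduce to Σ zᵢ(Kᵢ−1)/(1+β(Kᵢ−1)) = 0.
Check two-phase: ΣzᵢKᵢ = 1.310 > 1 and Σzᵢ/Kᵢ = 1.056 > 1, so g(0) = 0.310 > 0 and g(1) = -0.056 < 0.
Iterate (Newton) starting at β = 0.5:
  β = 0.500: g = 0.0788, g' = -0.312 → β = 0.753
  β = 0.753: g = 0.0072, g' = -0.264 → β = 0.780
Converged at β = 0.780.

β = 0.780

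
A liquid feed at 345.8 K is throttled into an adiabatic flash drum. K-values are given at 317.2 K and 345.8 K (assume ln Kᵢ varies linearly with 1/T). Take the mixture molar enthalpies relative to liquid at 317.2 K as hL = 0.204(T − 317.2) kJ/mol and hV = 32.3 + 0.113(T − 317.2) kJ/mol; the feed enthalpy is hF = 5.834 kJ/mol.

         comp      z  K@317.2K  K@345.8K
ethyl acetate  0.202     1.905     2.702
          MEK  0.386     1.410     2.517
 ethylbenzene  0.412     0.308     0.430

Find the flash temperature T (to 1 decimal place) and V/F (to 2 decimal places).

Adiabatic flash: solve Rachford–Rice at each trial T, then check hF = ψ·hV(T) + (1−ψ)·hL(T).
  T = 317.2 K: K = (1.905, 1.410, 0.308), RR gives ψ = 0.131, H_out = 4.239 kJ/mol
  T = 345.8 K: K = (2.702, 2.517, 0.430), RR gives ψ = 0.770, H_out = 28.716 kJ/mol
  T = 331.5 K: K = (2.286, 1.908, 0.367), RR gives ψ = 0.527, H_out = 19.256 kJ/mol
  T = 324.4 K: K = (2.092, 1.647, 0.337), RR gives ψ = 0.364, H_out = 12.983 kJ/mol
  T = 320.8 K: K = (1.998, 1.525, 0.322), RR gives ψ = 0.259, H_out = 9.012 kJ/mol
  T = 319.0 K: K = (1.951, 1.467, 0.315), RR gives ψ = 0.198, H_out = 6.742 kJ/mol
Linear interpolation between T = 317.2 (H_out = 4.239) and T = 319.0 (H_out = 6.742) on hF = 5.834 gives T ≈ 318.3 K, at which ψ = 0.17.

T = 318.3 K, V/F = 0.17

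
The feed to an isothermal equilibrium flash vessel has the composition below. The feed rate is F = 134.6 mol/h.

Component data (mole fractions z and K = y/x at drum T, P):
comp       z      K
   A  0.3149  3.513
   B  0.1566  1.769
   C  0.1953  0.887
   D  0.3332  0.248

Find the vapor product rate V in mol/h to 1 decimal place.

Newton–Raphson from ψ = 0.61:
  ψ = 0.6100: g = -0.09222, g' = -0.9989 → ψ = 0.5177
  ψ = 0.5177: g = -0.00367, g' = -0.9310 → ψ = 0.5137
Converged at ψ = 0.5137.
Then V = ψ·F = 0.5137·134.6 = 69.1 mol/h and L = F − V = 65.5 mol/h.

V = 69.1 mol/h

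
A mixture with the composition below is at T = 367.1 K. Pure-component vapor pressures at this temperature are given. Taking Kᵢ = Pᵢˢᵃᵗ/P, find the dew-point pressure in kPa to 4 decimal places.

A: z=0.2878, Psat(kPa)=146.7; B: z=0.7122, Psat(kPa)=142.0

Pdew = 143.3215 kPa

At the dew point ψ → 1, so Σzᵢ/Kᵢ = 1 with Kᵢ = Pᵢˢᵃᵗ/P ⇒ 1/P = Σzᵢ/Pᵢˢᵃᵗ.
1/P = 0.2878/146.7 + 0.7122/142.0 = 0.0069773 ⇒ P = 143.3215 kPa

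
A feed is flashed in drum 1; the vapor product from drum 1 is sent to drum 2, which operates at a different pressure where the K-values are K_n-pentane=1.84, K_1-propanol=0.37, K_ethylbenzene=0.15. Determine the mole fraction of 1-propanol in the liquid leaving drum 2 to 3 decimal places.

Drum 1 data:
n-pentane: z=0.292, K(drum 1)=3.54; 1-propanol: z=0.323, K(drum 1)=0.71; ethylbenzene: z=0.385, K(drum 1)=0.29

Drum 1:
Let ψ₁ = V/F and solve Σ zᵢ(Kᵢ−1)/(1+ψ₁(Kᵢ−1)) = 0.
Feasibility: ΣzᵢKᵢ = 1.375, Σzᵢ/Kᵢ = 1.865 — both > 1, two phases present.
Iterate (Newton) starting at ψ₁ = 0.33:
  ψ₁ = 0.330: g = -0.0571, g' = -0.922 → ψ₁ = 0.268
  ψ₁ = 0.268: g = 0.0021, g' = -0.995 → ψ₁ = 0.270
Converged at ψ₁ = 0.270.
Drum-1 compositions:
  n-pentane: x = 0.173, y = 0.613
  1-propanol: x = 0.350, y = 0.249
  ethylbenzene: x = 0.476, y = 0.138
Drum-2 feed = drum-1 vapor: z₂ = (0.6130, 0.2488, 0.1381).
Drum 2:
Material balance + equilibrium reduce to Σ zᵢ(Kᵢ−1)/(1+ψ₂(Kᵢ−1)) = 0.
Check two-phase: ΣzᵢKᵢ = 1.241 > 1 and Σzᵢ/Kᵢ = 1.927 > 1, so g(0) = 0.241 > 0 and g(1) = -0.927 < 0.
Iterate (Newton) starting at ψ₂ = 0.5:
  ψ₂ = 0.500: g = -0.0704, g' = -0.727 → ψ₂ = 0.403
  ψ₂ = 0.403: g = -0.0041, g' = -0.650 → ψ₂ = 0.397
Converged at ψ₂ = 0.397.
  n-pentane: x = 0.460, y = 0.846
  1-propanol: x = 0.332, y = 0.123
  ethylbenzene: x = 0.208, y = 0.031

x_1-propanol (drum 2) = 0.332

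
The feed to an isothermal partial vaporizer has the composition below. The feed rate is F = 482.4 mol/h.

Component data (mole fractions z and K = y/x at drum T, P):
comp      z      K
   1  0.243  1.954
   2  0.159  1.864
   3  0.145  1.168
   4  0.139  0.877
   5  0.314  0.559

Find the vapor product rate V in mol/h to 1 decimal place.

Rachford–Rice: g(ψ) = Σ zᵢ(Kᵢ−1)/(1+ψ(Kᵢ−1)) = 0.
Check two-phase: ΣzᵢKᵢ = 1.238 > 1 and Σzᵢ/Kᵢ = 1.054 > 1, so g(0) = 0.238 > 0 and g(1) = -0.054 < 0.
Iterate (Newton) starting at ψ = 0.5:
  ψ = 0.500: g = 0.0795, g' = -0.266 → ψ = 0.799
  ψ = 0.799: g = 0.0015, g' = -0.264 → ψ = 0.805
Converged at ψ = 0.805.
Then V = ψ·F = 0.8048·482.4 = 388.2 mol/h and L = F − V = 94.2 mol/h.

V = 388.2 mol/h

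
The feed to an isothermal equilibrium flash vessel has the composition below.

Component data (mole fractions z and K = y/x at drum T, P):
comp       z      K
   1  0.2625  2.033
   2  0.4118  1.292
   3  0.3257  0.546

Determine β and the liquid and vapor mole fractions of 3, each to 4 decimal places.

Rachford–Rice: g(β) = Σ zᵢ(Kᵢ−1)/(1+β(Kᵢ−1)) = 0.
Feasibility: ΣzᵢKᵢ = 1.2435, Σzᵢ/Kᵢ = 1.0444 — both > 1, two phases present.
Newton–Raphson from β = 0.5:
  β = 0.5000: g = 0.09244, g' = -0.2609 → β = 0.8543
  β = 0.8543: g = -0.00129, g' = -0.2807 → β = 0.8498
Converged at β = 0.8498.
Compositions from xᵢ = zᵢ/(1+β(Kᵢ−1)), yᵢ = Kᵢxᵢ:
  1: x = 0.1398, y = 0.2842
  2: x = 0.3299, y = 0.4263
  3: x = 0.5303, y = 0.2895

β = 0.8498, x_3 = 0.5303, y_3 = 0.2895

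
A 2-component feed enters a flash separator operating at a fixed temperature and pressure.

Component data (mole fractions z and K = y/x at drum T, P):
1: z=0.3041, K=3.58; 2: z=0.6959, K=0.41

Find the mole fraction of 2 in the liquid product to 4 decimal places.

Material balance + equilibrium reduce to Σ zᵢ(Kᵢ−1)/(1+β(Kᵢ−1)) = 0.
Check two-phase: ΣzᵢKᵢ = 1.3740 > 1 and Σzᵢ/Kᵢ = 1.7823 > 1, so g(0) = 0.3740 > 0 and g(1) = -0.7823 < 0.
Binary case is linear: z₁(K₁−1)(1+β(K₂−1)) + z₂(K₂−1)(1+β(K₁−1)) = 0
⇒ β = [z₁(K₁−1)+z₂(K₂−1)] / [−(K₁−1)(K₂−1)] = 0.37400/1.52220 = 0.2457
Compositions from xᵢ = zᵢ/(1+β(Kᵢ−1)), yᵢ = Kᵢxᵢ:
  1: x = 0.1861, y = 0.6663
  2: x = 0.8139, y = 0.3337

x_2 = 0.8139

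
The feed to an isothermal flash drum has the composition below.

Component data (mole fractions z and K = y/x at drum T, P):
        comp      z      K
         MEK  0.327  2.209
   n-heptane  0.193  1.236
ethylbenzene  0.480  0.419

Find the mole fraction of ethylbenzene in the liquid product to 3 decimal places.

Rachford–Rice: g(V/F) = Σ zᵢ(Kᵢ−1)/(1+V/F(Kᵢ−1)) = 0.
Feasibility: ΣzᵢKᵢ = 1.162, Σzᵢ/Kᵢ = 1.450 — both > 1, two phases present.
Newton–Raphson from V/F = 0.34:
  V/F = 0.340: g = -0.0252, g' = -0.501 → V/F = 0.290
Converged at V/F = 0.290.
Compositions from xᵢ = zᵢ/(1+V/F(Kᵢ−1)), yᵢ = Kᵢxᵢ:
  MEK: x = 0.242, y = 0.535
  n-heptane: x = 0.181, y = 0.223
  ethylbenzene: x = 0.577, y = 0.242

x_ethylbenzene = 0.577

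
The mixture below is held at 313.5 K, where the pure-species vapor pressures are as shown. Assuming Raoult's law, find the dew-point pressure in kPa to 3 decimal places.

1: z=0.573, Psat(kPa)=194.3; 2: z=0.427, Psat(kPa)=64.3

Pdew = 104.278 kPa

At the dew point ψ → 1, so Σzᵢ/Kᵢ = 1 with Kᵢ = Pᵢˢᵃᵗ/P ⇒ 1/P = Σzᵢ/Pᵢˢᵃᵗ.
1/P = 0.573/194.3 + 0.427/64.3 = 0.009590 ⇒ P = 104.278 kPa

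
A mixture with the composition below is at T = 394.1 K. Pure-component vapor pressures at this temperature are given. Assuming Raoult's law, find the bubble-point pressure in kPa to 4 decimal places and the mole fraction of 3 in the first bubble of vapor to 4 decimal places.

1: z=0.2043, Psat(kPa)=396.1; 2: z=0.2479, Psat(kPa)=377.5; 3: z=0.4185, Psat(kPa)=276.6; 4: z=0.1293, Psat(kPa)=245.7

Pbub = 322.0316 kPa, y_3 = 0.3595

At the bubble point ψ → 0, so ΣzᵢKᵢ = 1 with Kᵢ = Pᵢˢᵃᵗ/P ⇒ P = ΣzᵢPᵢˢᵃᵗ.
P = 0.2043·396.1 + 0.2479·377.5 + 0.4185·276.6 + 0.1293·245.7 = 322.0316 kPa
yᵢ = zᵢPᵢˢᵃᵗ/P ⇒ y_3 = 0.4185·276.6/322.0316 = 0.3595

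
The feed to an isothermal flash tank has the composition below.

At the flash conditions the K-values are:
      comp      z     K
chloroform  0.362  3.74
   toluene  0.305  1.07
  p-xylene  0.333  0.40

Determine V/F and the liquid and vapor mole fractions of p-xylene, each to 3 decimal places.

Rachford–Rice: g(V/F) = Σ zᵢ(Kᵢ−1)/(1+V/F(Kᵢ−1)) = 0.
Check two-phase: ΣzᵢKᵢ = 1.813 > 1 and Σzᵢ/Kᵢ = 1.214 > 1, so g(0) = 0.813 > 0 and g(1) = -0.214 < 0.
Newton iteration, V/F⁰ = 0.69:
  V/F = 0.690: g = 0.0226, g' = -0.676 → V/F = 0.723
Converged at V/F = 0.723.
Compositions from xᵢ = zᵢ/(1+V/F(Kᵢ−1)), yᵢ = Kᵢxᵢ:
  chloroform: x = 0.121, y = 0.454
  toluene: x = 0.290, y = 0.311
  p-xylene: x = 0.588, y = 0.235

V/F = 0.723, x_p-xylene = 0.588, y_p-xylene = 0.235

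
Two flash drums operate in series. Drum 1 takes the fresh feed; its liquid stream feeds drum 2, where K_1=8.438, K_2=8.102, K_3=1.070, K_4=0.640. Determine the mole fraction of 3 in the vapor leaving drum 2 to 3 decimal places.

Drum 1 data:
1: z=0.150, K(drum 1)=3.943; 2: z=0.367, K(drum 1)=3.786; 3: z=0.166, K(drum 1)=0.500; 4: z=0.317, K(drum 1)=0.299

Drum 1:
Let ψ₁ = V/F and solve Σ zᵢ(Kᵢ−1)/(1+ψ₁(Kᵢ−1)) = 0.
Feasibility: ΣzᵢKᵢ = 2.159, Σzᵢ/Kᵢ = 1.527 — both > 1, two phases present.
Newton–Raphson from ψ₁ = 0.5:
  ψ₁ = 0.500: g = 0.1531, g' = -1.153 → ψ₁ = 0.633
  ψ₁ = 0.633: g = 0.0035, g' = -1.124 → ψ₁ = 0.636
Converged at ψ₁ = 0.636.
Drum-1 compositions:
  1: x = 0.052, y = 0.206
  2: x = 0.132, y = 0.501
  3: x = 0.243, y = 0.122
  4: x = 0.572, y = 0.171
Drum-2 feed = drum-1 liquid: z₂ = (0.0522, 0.1324, 0.2434, 0.5720).
Drum 2:
Rachford–Rice: g(ψ₂) = Σ zᵢ(Kᵢ−1)/(1+ψ₂(Kᵢ−1)) = 0.
g(0) = ΣzᵢKᵢ − 1 = 1.140 and g(1) = 1 − Σzᵢ/Kᵢ = -0.144, so a root lies in (0, 1).
Newton iteration, ψ₂⁰ = 0.5:
  ψ₂ = 0.500: g = 0.0543, g' = -0.564 → ψ₂ = 0.596
  ψ₂ = 0.596: g = 0.0052, g' = -0.463 → ψ₂ = 0.608
Converged at ψ₂ = 0.608.
  1: x = 0.009, y = 0.080
  2: x = 0.025, y = 0.202
  3: x = 0.233, y = 0.250
  4: x = 0.732, y = 0.469

y_3 (drum 2) = 0.250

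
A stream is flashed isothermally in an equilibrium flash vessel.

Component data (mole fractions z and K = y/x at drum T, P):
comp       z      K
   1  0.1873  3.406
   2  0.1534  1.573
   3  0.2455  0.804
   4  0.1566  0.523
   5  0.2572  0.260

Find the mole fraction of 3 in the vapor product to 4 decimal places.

y_3 = 0.2069

Material balance + equilibrium reduce to Σ zᵢ(Kᵢ−1)/(1+ψ(Kᵢ−1)) = 0.
g(0) = ΣzᵢKᵢ − 1 = 0.2254 and g(1) = 1 − Σzᵢ/Kᵢ = -0.7465, so a root lies in (0, 1).
Iterate (Newton) starting at ψ = 0.5:
  ψ = 0.5000: g = -0.18066, g' = -0.6817 → ψ = 0.2350
  ψ = 0.2350: g = 0.00039, g' = -0.7435 → ψ = 0.2355
Converged at ψ = 0.2355.
Compositions from xᵢ = zᵢ/(1+ψ(Kᵢ−1)), yᵢ = Kᵢxᵢ:
  1: x = 0.1196, y = 0.4072
  2: x = 0.1352, y = 0.2126
  3: x = 0.2574, y = 0.2069
  4: x = 0.1764, y = 0.0923
  5: x = 0.3115, y = 0.0810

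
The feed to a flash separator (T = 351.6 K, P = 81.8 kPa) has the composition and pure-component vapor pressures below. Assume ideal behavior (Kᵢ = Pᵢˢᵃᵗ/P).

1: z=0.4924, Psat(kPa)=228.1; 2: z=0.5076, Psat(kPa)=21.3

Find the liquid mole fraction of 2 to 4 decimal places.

Raoult's law: Kᵢ = Pᵢˢᵃᵗ/P = Pᵢˢᵃᵗ/81.8.
  K_1 = 228.1/81.8 = 2.788509, K_2 = 21.3/81.8 = 0.260391
Rachford–Rice: g(ψ) = Σ zᵢ(Kᵢ−1)/(1+ψ(Kᵢ−1)) = 0.
Check two-phase: ΣzᵢKᵢ = 1.5052 > 1 and Σzᵢ/Kᵢ = 2.1260 > 1, so g(0) = 0.5052 > 0 and g(1) = -1.1260 < 0.
Iterate (Newton) starting at ψ = 0.57:
  ψ = 0.5700: g = -0.21296, g' = -1.2161 → ψ = 0.3949
  ψ = 0.3949: g = -0.01417, g' = -1.0950 → ψ = 0.3819
Converged at ψ = 0.3819.
Compositions from xᵢ = zᵢ/(1+ψ(Kᵢ−1)), yᵢ = Kᵢxᵢ:
  1: x = 0.2926, y = 0.8158
  2: x = 0.7074, y = 0.1842

x_2 = 0.7074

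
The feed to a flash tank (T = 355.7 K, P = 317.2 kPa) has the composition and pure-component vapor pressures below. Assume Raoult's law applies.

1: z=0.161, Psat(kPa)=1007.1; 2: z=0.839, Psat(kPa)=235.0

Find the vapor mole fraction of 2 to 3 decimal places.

y_2 = 0.662

Raoult's law: Kᵢ = Pᵢˢᵃᵗ/P = Pᵢˢᵃᵗ/317.2.
  K_1 = 1007.1/317.2 = 3.17497, K_2 = 235.0/317.2 = 0.74086
Let ψ = V/F and solve Σ zᵢ(Kᵢ−1)/(1+ψ(Kᵢ−1)) = 0.
Feasibility: ΣzᵢKᵢ = 1.133, Σzᵢ/Kᵢ = 1.183 — both > 1, two phases present.
Binary case is linear: z₁(K₁−1)(1+ψ(K₂−1)) + z₂(K₂−1)(1+ψ(K₁−1)) = 0
⇒ ψ = [z₁(K₁−1)+z₂(K₂−1)] / [−(K₁−1)(K₂−1)] = 0.1327/0.5636 = 0.236
Compositions from xᵢ = zᵢ/(1+ψ(Kᵢ−1)), yᵢ = Kᵢxᵢ:
  1: x = 0.106, y = 0.338
  2: x = 0.894, y = 0.662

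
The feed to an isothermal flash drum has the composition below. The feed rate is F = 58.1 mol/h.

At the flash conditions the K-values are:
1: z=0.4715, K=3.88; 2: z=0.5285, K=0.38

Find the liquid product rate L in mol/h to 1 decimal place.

Material balance + equilibrium reduce to Σ zᵢ(Kᵢ−1)/(1+V/F(Kᵢ−1)) = 0.
Feasibility: ΣzᵢKᵢ = 2.0302, Σzᵢ/Kᵢ = 1.5123 — both > 1, two phases present.
Iterate (Newton) starting at V/F = 0.67:
  V/F = 0.6700: g = -0.09699, g' = -1.0501 → V/F = 0.5776
  V/F = 0.5776: g = -0.00070, g' = -1.0443 → V/F = 0.5770
Converged at V/F = 0.5770.
Then V = V/F·F = 0.5770·58.1 = 33.5 mol/h and L = F − V = 24.6 mol/h.

L = 24.6 mol/h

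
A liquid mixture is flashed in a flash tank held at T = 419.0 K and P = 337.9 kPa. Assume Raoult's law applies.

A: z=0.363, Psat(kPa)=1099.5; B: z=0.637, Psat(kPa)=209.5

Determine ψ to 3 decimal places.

ψ = 0.673

Raoult's law: Kᵢ = Pᵢˢᵃᵗ/P = Pᵢˢᵃᵗ/337.9.
  K_A = 1099.5/337.9 = 3.25392, K_B = 209.5/337.9 = 0.62001
Rachford–Rice: g(ψ) = Σ zᵢ(Kᵢ−1)/(1+ψ(Kᵢ−1)) = 0.
Check two-phase: ΣzᵢKᵢ = 1.576 > 1 and Σzᵢ/Kᵢ = 1.139 > 1, so g(0) = 0.576 > 0 and g(1) = -0.139 < 0.
Newton–Raphson from ψ = 0.5:
  ψ = 0.500: g = 0.0858, g' = -0.548 → ψ = 0.657
  ψ = 0.657: g = 0.0074, g' = -0.463 → ψ = 0.673
Converged at ψ = 0.673.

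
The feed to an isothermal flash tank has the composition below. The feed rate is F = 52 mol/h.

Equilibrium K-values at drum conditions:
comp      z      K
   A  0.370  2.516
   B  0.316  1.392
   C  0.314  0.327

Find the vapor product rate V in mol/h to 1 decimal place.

Material balance + equilibrium reduce to Σ zᵢ(Kᵢ−1)/(1+ψ(Kᵢ−1)) = 0.
Check two-phase: ΣzᵢKᵢ = 1.473 > 1 and Σzᵢ/Kᵢ = 1.334 > 1, so g(0) = 0.473 > 0 and g(1) = -0.334 < 0.
Newton iteration, ψ⁰ = 0.67:
  ψ = 0.670: g = -0.0085, g' = -0.711 → ψ = 0.658
Converged at ψ = 0.658.
Then V = ψ·F = 0.6580·52 = 34.2 mol/h and L = F − V = 17.8 mol/h.

V = 34.2 mol/h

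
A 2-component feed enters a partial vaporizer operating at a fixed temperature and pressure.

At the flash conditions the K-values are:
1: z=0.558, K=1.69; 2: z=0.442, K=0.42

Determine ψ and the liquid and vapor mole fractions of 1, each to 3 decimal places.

ψ = 0.321, x_1 = 0.457, y_1 = 0.772

Rachford–Rice: g(ψ) = Σ zᵢ(Kᵢ−1)/(1+ψ(Kᵢ−1)) = 0.
Feasibility: ΣzᵢKᵢ = 1.129, Σzᵢ/Kᵢ = 1.383 — both > 1, two phases present.
Newton iteration, ψ⁰ = 0.55:
  ψ = 0.550: g = -0.0973, g' = -0.460 → ψ = 0.338
  ψ = 0.338: g = -0.0069, g' = -0.405 → ψ = 0.322
  ψ = 0.322: g = -0.0000, g' = -0.403 → ψ = 0.321
Converged at ψ = 0.321.
Compositions from xᵢ = zᵢ/(1+ψ(Kᵢ−1)), yᵢ = Kᵢxᵢ:
  1: x = 0.457, y = 0.772
  2: x = 0.543, y = 0.228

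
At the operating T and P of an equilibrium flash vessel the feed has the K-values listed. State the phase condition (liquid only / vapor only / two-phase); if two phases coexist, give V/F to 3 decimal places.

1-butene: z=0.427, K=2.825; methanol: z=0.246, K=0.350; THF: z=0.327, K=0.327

ΣzᵢKᵢ = 1.399; Σzᵢ/Kᵢ = 1.854.
Both exceed 1, so a two-phase solution exists.
Let ψ = V/F and solve Σ zᵢ(Kᵢ−1)/(1+ψ(Kᵢ−1)) = 0.
Newton iteration, ψ⁰ = 0.68:
  ψ = 0.680: g = -0.3446, g' = -1.120 → ψ = 0.372
  ψ = 0.372: g = -0.0407, g' = -0.949 → ψ = 0.330
Converged at ψ = 0.330.

two-phase, V/F = 0.330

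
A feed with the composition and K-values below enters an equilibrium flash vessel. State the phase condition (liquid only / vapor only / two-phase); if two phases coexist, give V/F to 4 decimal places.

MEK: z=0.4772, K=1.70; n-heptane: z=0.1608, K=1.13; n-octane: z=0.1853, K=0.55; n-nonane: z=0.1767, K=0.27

two-phase, V/F = 0.3922

ΣzᵢKᵢ = 1.1426; Σzᵢ/Kᵢ = 1.4144.
Both exceed 1, so a two-phase solution exists.
Rachford–Rice: g(ψ) = Σ zᵢ(Kᵢ−1)/(1+ψ(Kᵢ−1)) = 0.
Newton iteration, ψ⁰ = 0.7:
  ψ = 0.7000: g = -0.14217, g' = -0.5814 → ψ = 0.4555
  ψ = 0.4555: g = -0.02510, g' = -0.4076 → ψ = 0.3939
  ψ = 0.3939: g = -0.00066, g' = -0.3871 → ψ = 0.3922
Converged at ψ = 0.3922.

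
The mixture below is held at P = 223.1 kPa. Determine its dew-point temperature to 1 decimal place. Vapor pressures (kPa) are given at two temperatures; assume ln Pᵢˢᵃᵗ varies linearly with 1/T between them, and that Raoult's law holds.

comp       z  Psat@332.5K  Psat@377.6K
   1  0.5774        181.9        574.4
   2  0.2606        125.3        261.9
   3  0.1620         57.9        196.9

Dew-point temperature: Σzᵢ·P/Pᵢˢᵃᵗ(T) = 1. Interpolate ln Pᵢˢᵃᵗ = aᵢ + bᵢ/T.
  T = 332.5 K: ΣzᵢP/Pᵢˢᵃᵗ = 1.7964
  T = 377.6 K: ΣzᵢP/Pᵢˢᵃᵗ = 0.6298
  T = 355.1 K: ΣzᵢP/Pᵢˢᵃᵗ = 1.0222
  T = 366.4 K: ΣzᵢP/Pᵢˢᵃᵗ = 0.7946
  T = 360.8 K: ΣzᵢP/Pᵢˢᵃᵗ = 0.8981
  T = 358.0 K: ΣzᵢP/Pᵢˢᵃᵗ = 0.9565
Interpolating between 355.1 K and 358.0 K gives T ≈ 356.1 K.

T = 356.1 K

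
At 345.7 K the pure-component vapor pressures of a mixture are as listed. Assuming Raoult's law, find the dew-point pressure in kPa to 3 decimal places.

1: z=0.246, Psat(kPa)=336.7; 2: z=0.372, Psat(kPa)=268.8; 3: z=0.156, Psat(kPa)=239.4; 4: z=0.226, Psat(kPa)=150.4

At the dew point ψ → 1, so Σzᵢ/Kᵢ = 1 with Kᵢ = Pᵢˢᵃᵗ/P ⇒ 1/P = Σzᵢ/Pᵢˢᵃᵗ.
1/P = 0.246/336.7 + 0.372/268.8 + 0.156/239.4 + 0.226/150.4 = 0.004269 ⇒ P = 234.256 kPa

Pdew = 234.256 kPa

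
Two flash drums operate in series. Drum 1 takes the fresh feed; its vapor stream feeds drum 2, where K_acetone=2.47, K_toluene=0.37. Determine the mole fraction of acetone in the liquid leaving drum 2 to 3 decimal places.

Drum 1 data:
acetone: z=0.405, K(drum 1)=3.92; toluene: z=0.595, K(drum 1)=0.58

x_acetone (drum 2) = 0.300

Drum 1:
Binary case is linear: z₁(K₁−1)(1+ψ₁(K₂−1)) + z₂(K₂−1)(1+ψ₁(K₁−1)) = 0
⇒ ψ₁ = [z₁(K₁−1)+z₂(K₂−1)] / [−(K₁−1)(K₂−1)] = 0.9327/1.2264 = 0.761
Drum-1 compositions:
  acetone: x = 0.126, y = 0.493
  toluene: x = 0.874, y = 0.507
Drum-2 feed = drum-1 vapor: z₂ = (0.4929, 0.5071).
Drum 2:
Newton iteration, ψ₂⁰ = 0.5:
  ψ₂ = 0.500: g = -0.0487, g' = -0.783 → ψ₂ = 0.438
  ψ₂ = 0.438: g = -0.0002, g' = -0.778 → ψ₂ = 0.437
Converged at ψ₂ = 0.437.
  acetone: x = 0.300, y = 0.741
  toluene: x = 0.700, y = 0.259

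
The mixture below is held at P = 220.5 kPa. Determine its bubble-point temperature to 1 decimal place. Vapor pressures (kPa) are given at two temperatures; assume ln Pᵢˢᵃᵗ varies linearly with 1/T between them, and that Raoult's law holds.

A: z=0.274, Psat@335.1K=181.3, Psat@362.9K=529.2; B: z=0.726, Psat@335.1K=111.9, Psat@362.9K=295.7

T = 348.9 K

Bubble-point temperature: ΣzᵢPᵢˢᵃᵗ(T) = P. Interpolate ln Pᵢˢᵃᵗ = aᵢ + bᵢ/T.
  T = 335.1 K: ΣzᵢPᵢˢᵃᵗ = 130.92 kPa
  T = 362.9 K: ΣzᵢPᵢˢᵃᵗ = 359.68 kPa
  T = 349.0 K: ΣzᵢPᵢˢᵃᵗ = 221.34 kPa
  T = 342.1 K: ΣzᵢPᵢˢᵃᵗ = 171.45 kPa
  T = 345.6 K: ΣzᵢPᵢˢᵃᵗ = 195.41 kPa
  T = 347.3 K: ΣzᵢPᵢˢᵃᵗ = 208.04 kPa
Interpolating between 347.3 K and 349.0 K gives T ≈ 348.9 K.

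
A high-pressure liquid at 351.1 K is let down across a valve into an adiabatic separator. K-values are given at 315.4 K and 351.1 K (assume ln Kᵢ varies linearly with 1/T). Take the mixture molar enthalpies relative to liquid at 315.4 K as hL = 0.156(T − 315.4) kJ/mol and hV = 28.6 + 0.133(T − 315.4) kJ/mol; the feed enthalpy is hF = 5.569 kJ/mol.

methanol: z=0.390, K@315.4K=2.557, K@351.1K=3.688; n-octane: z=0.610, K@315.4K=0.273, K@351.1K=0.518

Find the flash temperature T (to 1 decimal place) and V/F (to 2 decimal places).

Adiabatic flash: solve Rachford–Rice at each trial T, then check hF = ψ·hV(T) + (1−ψ)·hL(T).
  T = 315.4 K: K = (2.557, 0.273), RR gives ψ = 0.145, H_out = 4.138 kJ/mol
  T = 351.1 K: K = (3.688, 0.518), RR gives ψ = 0.582, H_out = 21.742 kJ/mol
  T = 333.2 K: K = (3.100, 0.382), RR gives ψ = 0.341, H_out = 12.383 kJ/mol
  T = 324.3 K: K = (2.823, 0.325), RR gives ψ = 0.243, H_out = 8.280 kJ/mol
  T = 319.9 K: K = (2.690, 0.298), RR gives ψ = 0.195, H_out = 6.254 kJ/mol
  T = 317.6 K: K = (2.622, 0.285), RR gives ψ = 0.169, H_out = 5.180 kJ/mol
Linear interpolation between T = 317.6 (H_out = 5.180) and T = 319.9 (H_out = 6.254) on hF = 5.569 gives T ≈ 318.4 K, at which ψ = 0.18.

T = 318.4 K, V/F = 0.18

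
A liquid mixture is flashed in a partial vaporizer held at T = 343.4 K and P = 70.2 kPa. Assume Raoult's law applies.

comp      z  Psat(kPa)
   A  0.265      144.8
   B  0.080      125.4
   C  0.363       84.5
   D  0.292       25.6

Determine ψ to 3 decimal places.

Raoult's law: Kᵢ = Pᵢˢᵃᵗ/P = Pᵢˢᵃᵗ/70.2.
  K_A = 144.8/70.2 = 2.06268, K_B = 125.4/70.2 = 1.78632, K_C = 84.5/70.2 = 1.20370, K_D = 25.6/70.2 = 0.36467
Material balance + equilibrium reduce to Σ zᵢ(Kᵢ−1)/(1+ψ(Kᵢ−1)) = 0.
Check two-phase: ΣzᵢKᵢ = 1.233 > 1 and Σzᵢ/Kᵢ = 1.276 > 1, so g(0) = 0.233 > 0 and g(1) = -0.276 < 0.
Iterate (Newton) starting at ψ = 0.5:
  ψ = 0.500: g = 0.0243, g' = -0.419 → ψ = 0.558
  ψ = 0.558: g = -0.0005, g' = -0.437 → ψ = 0.557
Converged at ψ = 0.557.

ψ = 0.557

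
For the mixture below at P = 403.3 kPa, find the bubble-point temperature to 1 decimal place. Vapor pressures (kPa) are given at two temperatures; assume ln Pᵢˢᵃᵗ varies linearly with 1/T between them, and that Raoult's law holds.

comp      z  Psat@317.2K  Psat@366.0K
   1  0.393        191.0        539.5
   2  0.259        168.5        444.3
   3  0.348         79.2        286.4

Bubble-point temperature: ΣzᵢPᵢˢᵃᵗ(T) = P. Interpolate ln Pᵢˢᵃᵗ = aᵢ + bᵢ/T.
  T = 317.2 K: ΣzᵢPᵢˢᵃᵗ = 146.27 kPa
  T = 366.0 K: ΣzᵢPᵢˢᵃᵗ = 426.76 kPa
  T = 341.6 K: ΣzᵢPᵢˢᵃᵗ = 259.16 kPa
  T = 353.8 K: ΣzᵢPᵢˢᵃᵗ = 335.31 kPa
  T = 359.9 K: ΣzᵢPᵢˢᵃᵗ = 379.03 kPa
  T = 362.9 K: ΣzᵢPᵢˢᵃᵗ = 401.99 kPa
  T = 364.4 K: ΣzᵢPᵢˢᵃᵗ = 413.84 kPa
Interpolating between 362.9 K and 364.4 K gives T ≈ 363.1 K.

T = 363.1 K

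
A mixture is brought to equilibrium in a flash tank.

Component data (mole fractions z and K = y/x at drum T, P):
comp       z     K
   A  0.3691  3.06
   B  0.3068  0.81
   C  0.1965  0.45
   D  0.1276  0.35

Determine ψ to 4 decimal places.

ψ = 0.5620

Rachford–Rice: g(ψ) = Σ zᵢ(Kᵢ−1)/(1+ψ(Kᵢ−1)) = 0.
Check two-phase: ΣzᵢKᵢ = 1.5110 > 1 and Σzᵢ/Kᵢ = 1.3006 > 1, so g(0) = 0.5110 > 0 and g(1) = -0.3006 < 0.
Newton–Raphson from ψ = 0.42:
  ψ = 0.4200: g = 0.08968, g' = -0.6658 → ψ = 0.5547
  ψ = 0.5547: g = 0.00448, g' = -0.6099 → ψ = 0.5620
Converged at ψ = 0.5620.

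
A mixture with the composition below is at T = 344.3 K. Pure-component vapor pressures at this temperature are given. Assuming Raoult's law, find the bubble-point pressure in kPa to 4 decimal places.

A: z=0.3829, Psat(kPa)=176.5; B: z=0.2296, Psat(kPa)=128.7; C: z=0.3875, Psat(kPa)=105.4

Pbub = 137.9739 kPa

At the bubble point ψ → 0, so ΣzᵢKᵢ = 1 with Kᵢ = Pᵢˢᵃᵗ/P ⇒ P = ΣzᵢPᵢˢᵃᵗ.
P = 0.3829·176.5 + 0.2296·128.7 + 0.3875·105.4 = 137.9739 kPa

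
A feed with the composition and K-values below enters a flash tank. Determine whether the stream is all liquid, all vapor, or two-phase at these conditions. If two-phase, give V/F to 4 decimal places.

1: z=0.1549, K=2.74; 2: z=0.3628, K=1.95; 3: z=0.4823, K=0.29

ΣzᵢKᵢ = 1.2718; Σzᵢ/Kᵢ = 1.9057.
Both exceed 1, so a two-phase solution exists.
Material balance + equilibrium reduce to Σ zᵢ(Kᵢ−1)/(1+ψ(Kᵢ−1)) = 0.
Newton–Raphson from ψ = 0.5:
  ψ = 0.5000: g = -0.15310, g' = -0.8690 → ψ = 0.3238
  ψ = 0.3238: g = -0.00870, g' = -0.7933 → ψ = 0.3129
Converged at ψ = 0.3129.

two-phase, V/F = 0.3129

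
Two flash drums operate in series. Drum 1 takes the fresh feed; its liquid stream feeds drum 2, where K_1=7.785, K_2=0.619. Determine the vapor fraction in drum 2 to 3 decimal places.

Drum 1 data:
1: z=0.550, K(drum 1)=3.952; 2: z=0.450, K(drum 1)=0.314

Drum 1:
Material balance + equilibrium reduce to Σ zᵢ(Kᵢ−1)/(1+ψ₁(Kᵢ−1)) = 0.
Check two-phase: ΣzᵢKᵢ = 2.315 > 1 and Σzᵢ/Kᵢ = 1.572 > 1, so g(0) = 1.315 > 0 and g(1) = -0.572 < 0.
Newton iteration, ψ₁⁰ = 0.5:
  ψ₁ = 0.500: g = 0.1859, g' = -1.272 → ψ₁ = 0.646
  ψ₁ = 0.646: g = 0.0040, g' = -1.250 → ψ₁ = 0.649
Converged at ψ₁ = 0.649.
Drum-1 compositions:
  1: x = 0.189, y = 0.745
  2: x = 0.811, y = 0.255
Drum-2 feed = drum-1 liquid: z₂ = (0.1886, 0.8114).
Drum 2:
Let ψ₂ = V/F and solve Σ zᵢ(Kᵢ−1)/(1+ψ₂(Kᵢ−1)) = 0.
Check two-phase: ΣzᵢKᵢ = 1.970 > 1 and Σzᵢ/Kᵢ = 1.335 > 1, so g(0) = 0.970 > 0 and g(1) = -0.335 < 0.
Newton iteration, ψ₂⁰ = 0.5:
  ψ₂ = 0.500: g = -0.0906, g' = -0.630 → ψ₂ = 0.356
  ψ₂ = 0.356: g = 0.0169, g' = -0.902 → ψ₂ = 0.375
Converged at ψ₂ = 0.375.
  1: x = 0.053, y = 0.414
  2: x = 0.947, y = 0.586

V/F (drum 2) = 0.375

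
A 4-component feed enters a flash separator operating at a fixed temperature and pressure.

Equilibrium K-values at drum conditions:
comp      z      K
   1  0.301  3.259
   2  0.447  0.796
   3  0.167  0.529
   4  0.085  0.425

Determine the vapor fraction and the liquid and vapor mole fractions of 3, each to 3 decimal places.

Material balance + equilibrium reduce to Σ zᵢ(Kᵢ−1)/(1+ψ(Kᵢ−1)) = 0.
Feasibility: ΣzᵢKᵢ = 1.461, Σzᵢ/Kᵢ = 1.170 — both > 1, two phases present.
Iterate (Newton) starting at ψ = 0.44:
  ψ = 0.440: g = 0.0762, g' = -0.518 → ψ = 0.587
  ψ = 0.587: g = 0.0062, g' = -0.443 → ψ = 0.601
Converged at ψ = 0.601.
Compositions from xᵢ = zᵢ/(1+ψ(Kᵢ−1)), yᵢ = Kᵢxᵢ:
  1: x = 0.128, y = 0.416
  2: x = 0.509, y = 0.406
  3: x = 0.233, y = 0.123
  4: x = 0.130, y = 0.055

ψ = 0.601, x_3 = 0.233, y_3 = 0.123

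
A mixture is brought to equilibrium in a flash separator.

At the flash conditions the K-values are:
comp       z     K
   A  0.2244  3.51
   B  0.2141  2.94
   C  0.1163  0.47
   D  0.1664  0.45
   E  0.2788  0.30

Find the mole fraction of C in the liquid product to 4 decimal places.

x_C = 0.1526

Iterate (Newton) starting at ψ = 0.5:
  ψ = 0.5000: g = -0.04973, g' = -0.9652 → ψ = 0.4485
  ψ = 0.4485: g = 0.00027, g' = -0.9784 → ψ = 0.4488
Converged at ψ = 0.4488.
Compositions from xᵢ = zᵢ/(1+ψ(Kᵢ−1)), yᵢ = Kᵢxᵢ:
  A: x = 0.1055, y = 0.3704
  B: x = 0.1145, y = 0.3365
  C: x = 0.1526, y = 0.0717
  D: x = 0.2209, y = 0.0994
  E: x = 0.4065, y = 0.1219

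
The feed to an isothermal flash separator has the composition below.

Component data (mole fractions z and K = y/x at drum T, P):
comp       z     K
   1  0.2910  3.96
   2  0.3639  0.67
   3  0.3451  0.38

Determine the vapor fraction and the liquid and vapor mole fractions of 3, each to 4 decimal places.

Material balance + equilibrium reduce to Σ zᵢ(Kᵢ−1)/(1+ψ(Kᵢ−1)) = 0.
Feasibility: ΣzᵢKᵢ = 1.5273, Σzᵢ/Kᵢ = 1.5248 — both > 1, two phases present.
Newton iteration, ψ⁰ = 0.5:
  ψ = 0.5000: g = -0.10658, g' = -0.7500 → ψ = 0.3579
  ψ = 0.3579: g = 0.00712, g' = -0.8712 → ψ = 0.3661
Converged at ψ = 0.3661.
Compositions from xᵢ = zᵢ/(1+ψ(Kᵢ−1)), yᵢ = Kᵢxᵢ:
  1: x = 0.1397, y = 0.5530
  2: x = 0.4139, y = 0.2773
  3: x = 0.4464, y = 0.1696

ψ = 0.3661, x_3 = 0.4464, y_3 = 0.1696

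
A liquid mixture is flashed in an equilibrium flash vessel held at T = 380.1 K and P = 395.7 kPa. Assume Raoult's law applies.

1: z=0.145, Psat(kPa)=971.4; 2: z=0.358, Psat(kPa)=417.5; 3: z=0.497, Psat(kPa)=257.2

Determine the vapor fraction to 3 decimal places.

ψ = 0.184

Raoult's law: Kᵢ = Pᵢˢᵃᵗ/P = Pᵢˢᵃᵗ/395.7.
  K_1 = 971.4/395.7 = 2.45489, K_2 = 417.5/395.7 = 1.05509, K_3 = 257.2/395.7 = 0.64999
Rachford–Rice: g(ψ) = Σ zᵢ(Kᵢ−1)/(1+ψ(Kᵢ−1)) = 0.
Feasibility: ΣzᵢKᵢ = 1.057, Σzᵢ/Kᵢ = 1.163 — both > 1, two phases present.
Iterate (Newton) starting at ψ = 0.4:
  ψ = 0.400: g = -0.0496, g' = -0.206 → ψ = 0.159
  ψ = 0.159: g = 0.0066, g' = -0.272 → ψ = 0.184
Converged at ψ = 0.184.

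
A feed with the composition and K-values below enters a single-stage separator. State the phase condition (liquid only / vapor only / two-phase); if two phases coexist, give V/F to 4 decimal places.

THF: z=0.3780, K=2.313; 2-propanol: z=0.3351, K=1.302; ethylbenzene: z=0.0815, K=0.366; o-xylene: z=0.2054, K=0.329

two-phase, V/F = 0.6830

ΣzᵢKᵢ = 1.4080; Σzᵢ/Kᵢ = 1.2678.
Both exceed 1, so a two-phase solution exists.
Let ψ = V/F and solve Σ zᵢ(Kᵢ−1)/(1+ψ(Kᵢ−1)) = 0.
Newton–Raphson from ψ = 0.5:
  ψ = 0.5000: g = 0.10448, g' = -0.5402 → ψ = 0.6934
  ψ = 0.6934: g = -0.00648, g' = -0.6272 → ψ = 0.6831
  ψ = 0.6831: g = -0.00004, g' = -0.6192 → ψ = 0.6830
Converged at ψ = 0.6830.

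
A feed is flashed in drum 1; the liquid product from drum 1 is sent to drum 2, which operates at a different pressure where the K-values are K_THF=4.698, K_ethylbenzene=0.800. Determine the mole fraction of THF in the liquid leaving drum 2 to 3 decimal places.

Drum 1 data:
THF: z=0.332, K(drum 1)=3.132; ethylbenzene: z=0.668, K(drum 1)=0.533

Drum 1:
Material balance + equilibrium reduce to Σ zᵢ(Kᵢ−1)/(1+ψ₁(Kᵢ−1)) = 0.
g(0) = ΣzᵢKᵢ − 1 = 0.396 and g(1) = 1 − Σzᵢ/Kᵢ = -0.359, so a root lies in (0, 1).
Newton–Raphson from ψ₁ = 0.44:
  ψ₁ = 0.440: g = -0.0274, g' = -0.633 → ψ₁ = 0.397
  ψ₁ = 0.397: g = 0.0006, g' = -0.662 → ψ₁ = 0.398
Converged at ψ₁ = 0.398.
Drum-1 compositions:
  THF: x = 0.180, y = 0.563
  ethylbenzene: x = 0.820, y = 0.437
Drum-2 feed = drum-1 liquid: z₂ = (0.1797, 0.8203).
Drum 2:
Material balance + equilibrium reduce to Σ zᵢ(Kᵢ−1)/(1+ψ₂(Kᵢ−1)) = 0.
Check two-phase: ΣzᵢKᵢ = 1.500 > 1 and Σzᵢ/Kᵢ = 1.064 > 1, so g(0) = 0.500 > 0 and g(1) = -0.064 < 0.
Binary case is linear: z₁(K₁−1)(1+ψ₂(K₂−1)) + z₂(K₂−1)(1+ψ₂(K₁−1)) = 0
⇒ ψ₂ = [z₁(K₁−1)+z₂(K₂−1)] / [−(K₁−1)(K₂−1)] = 0.5004/0.7396 = 0.677
  THF: x = 0.051, y = 0.241
  ethylbenzene: x = 0.949, y = 0.759

x_THF (drum 2) = 0.051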